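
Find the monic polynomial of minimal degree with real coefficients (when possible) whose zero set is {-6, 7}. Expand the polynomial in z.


The polynomial is p(z) = ∏_{α ∈ S} (z − α), where S = {-6, 7}.
Expanding the product yields: p(z) = z^2 -z -42.
The resulting polynomial has degree 2 and real coefficients as required.

p(z) = z^2 -z -42.


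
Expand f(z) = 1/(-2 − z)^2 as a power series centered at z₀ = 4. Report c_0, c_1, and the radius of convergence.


Let w = z − z₀, so z = z₀ + w.
Then -2 − z = -2 − (z₀ + w) = (-2 − z₀) − w = -6 − w.
f(z) = 1/(-6 − w)^2 = (1/(-6)^2) · (1 − w/(-6))^{−2}.
By the binomial series (1−u)^{−2} = Σ_{n≥0} C(n+1, 1) u^n for |u|<1, with u = w/(-6):
  c_n = C(n+1, 1) / (-6)^(n+2).
  c_0 = 1/(-6)^2 = 1/36.
  c_1 = 2/(-6)^3 = -1/108.
The series is valid for |w/d| < 1, i.e. |z − z₀| < |d|.
Radius of convergence: R = |-2 − z₀| = |-6| = 6 (distance from z₀ to the singularity z = -2).

c_0 = 1/36, c_1 = -1/108; R = 6.


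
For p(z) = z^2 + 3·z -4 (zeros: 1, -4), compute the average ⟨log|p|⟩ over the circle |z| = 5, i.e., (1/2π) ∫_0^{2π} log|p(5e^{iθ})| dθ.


Zeros: -4, 1; r = 5.
Inside |z| < r: -4, 1. Outside (|z| ≥ r): ∅.
p(0) = -4, so log|p(0)| = log(4) = 1.3863.
Apply Jensen: I(r) = log|p(0)| + Σ_k log(r/|z_k|), summed over zeros inside |z| < r.
  log(r/|z_k|) for z_k = 1: log(5/1) = 1.6094
  log(r/|z_k|) for z_k = -4: log(5/4) = 0.2231
Sum over inside zeros: 1.8326.
I(r) = log|p(0)| + (inside sum) = 1.3863 + 1.8326 = 3.2189.
Closed form (all zeros inside, monic): I(r) = n·log(r) = 2·log(5) = 3.2189. ✓

I(r) ≈ 3.2189.


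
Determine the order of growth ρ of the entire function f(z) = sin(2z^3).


Write sin(w) = (e^{iw} ± e^{−iw})/(2 or 2i), so |sin(w)| ≤ e^{|w|}. With w = 2z^3, |w| ≤ 2r^3 + 0 on |z|=r, giving M(r) ≤ e^{2r^3 + 0} and ρ ≤ 3. For the lower bound, choose z on |z|=r with 2z^3 purely imaginary of modulus 2r^3; then |sin(2z^3)| grows like e^{2r^3}/2, so ρ ≥ 3. Hence ρ = 3.
Therefore ρ = 3.

Order ρ = 3.


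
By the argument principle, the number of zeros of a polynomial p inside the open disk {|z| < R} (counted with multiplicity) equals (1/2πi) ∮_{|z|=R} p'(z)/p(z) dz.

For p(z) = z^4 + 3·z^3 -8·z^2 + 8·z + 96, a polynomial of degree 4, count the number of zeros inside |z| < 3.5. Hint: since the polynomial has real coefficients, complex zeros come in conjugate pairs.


The zeros of p are: -4, (2 + 2i), (2 - 2i), -3.
Their magnitudes are: 4, 2.828, 2.828, 3.
Zeros with |z| < R = 3.5: (2 + 2i), (2 - 2i), -3.
Count = 3.
By the argument principle, (1/2πi) ∮_{|z|=R} p'(z)/p(z) dz equals exactly this count.

Number of zeros inside |z| < 3.5: 3.


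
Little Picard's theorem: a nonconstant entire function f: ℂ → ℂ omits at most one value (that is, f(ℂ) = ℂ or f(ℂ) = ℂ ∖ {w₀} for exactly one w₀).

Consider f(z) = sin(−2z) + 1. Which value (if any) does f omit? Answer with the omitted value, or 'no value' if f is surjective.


Little Picard bounds the complement of f(ℂ) to at most one point.
sin is entire and surjective onto ℂ: for every w ∈ ℂ, sin(ζ) = w has a solution ζ ∈ ℂ (e.g., via the complex inverse arcsin). With ζ = −2z this gives z = ζ/(-2). Then 1·sin(−2z) takes every value in 1·ℂ = ℂ, and adding 1 is a bijection of ℂ. So f is surjective and omits no value. (Note: only on the real line is sin bounded by [−1, 1].)

Omitted value: no value.


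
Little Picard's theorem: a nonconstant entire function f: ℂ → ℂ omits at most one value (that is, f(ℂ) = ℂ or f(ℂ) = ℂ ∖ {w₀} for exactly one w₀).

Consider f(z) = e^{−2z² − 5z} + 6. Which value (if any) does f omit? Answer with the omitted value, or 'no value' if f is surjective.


Little Picard bounds the complement of f(ℂ) to at most one point.
The exponent g(z) = −2z² − 5z is a nonconstant polynomial, hence surjective onto ℂ. So e^{g(z)} takes every value in {e^w : w ∈ ℂ} = ℂ ∖ {0}. Adding 6 shifts the range to ℂ ∖ {6}. f omits exactly 6.

Omitted value: 6.


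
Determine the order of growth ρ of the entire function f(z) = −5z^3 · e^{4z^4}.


M(r) = max_{|z|=r} |-5|·|z|^3·|e^{4z^4}| = 5·r^3 · e^{4r^4} (the factors attain their maxima compatibly on |z|=r). Then log M(r) = log 5 + 3·log r + 4r^4, dominated by the last term, so log log M(r) ~ 4·log r. The polynomial factor -5z^3 contributes only a log r term and does not affect the order. ρ = 4.
Therefore ρ = 4.

Order ρ = 4.


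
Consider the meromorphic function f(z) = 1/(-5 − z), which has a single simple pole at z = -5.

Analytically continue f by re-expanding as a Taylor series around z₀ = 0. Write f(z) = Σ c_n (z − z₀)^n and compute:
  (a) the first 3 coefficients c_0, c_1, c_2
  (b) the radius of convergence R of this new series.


Let w = z − z₀, so z = z₀ + w.
Then -5 − z = -5 − (z₀ + w) = (-5 − z₀) − w = -5 − w.
f(z) = 1/(-5 − w) = (1/(-5)) · 1/(1 − w/(-5)) = Σ_{n≥0} w^n / (-5)^(n+1).
So c_n = 1/(-5)^(n+1):
  c_0 = 1/(-5)^1 = -1/5.
  c_1 = 1/(-5)^2 = 1/25.
  c_2 = 1/(-5)^3 = -1/125.
The series is valid for |w/d| < 1, i.e. |z − z₀| < |d|.
Radius of convergence: R = |-5 − z₀| = |-5| = 5 (distance from z₀ to the singularity z = -5).

c_0 = -1/5, c_1 = 1/25, c_2 = -1/125; R = 5.


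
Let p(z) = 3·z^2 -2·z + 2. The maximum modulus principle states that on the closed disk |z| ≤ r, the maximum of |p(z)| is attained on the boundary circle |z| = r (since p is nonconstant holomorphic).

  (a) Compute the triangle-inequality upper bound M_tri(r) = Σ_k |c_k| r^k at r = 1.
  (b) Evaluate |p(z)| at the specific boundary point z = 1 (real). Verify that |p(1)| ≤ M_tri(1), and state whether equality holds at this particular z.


Coefficients: c_0 = 2, c_1 = -2, c_2 = 3. Radius r = 1.
Part (a). Triangle bound: M_tri(r) = Σ_k |c_k| r^k
  = |2|·1^0 + |-2|·1^1 + |3|·1^2
  = 2 + 2 + 3 = 7.
This bounds M(r) := max_{|z|=r} |p(z)| from above; equality holds iff all terms c_k z^k can be made to align in phase at a single z on |z|=r.
Part (b). At z = 1 (real, on the circle |z| = r):
  p(1) = (2)·1^0 + (-2)·1^1 + (3)·1^2 = 3.
  |p(1)| = 3.
Check: |p(1)| = 3 ≤ 7 = M_tri(1). ✓ Equality does not hold at z = 1 (the coefficients have mixed signs, so the terms do not all align in phase there).

M_tri(1) = 7; |p(1)| = 3; equality at z=1: no.


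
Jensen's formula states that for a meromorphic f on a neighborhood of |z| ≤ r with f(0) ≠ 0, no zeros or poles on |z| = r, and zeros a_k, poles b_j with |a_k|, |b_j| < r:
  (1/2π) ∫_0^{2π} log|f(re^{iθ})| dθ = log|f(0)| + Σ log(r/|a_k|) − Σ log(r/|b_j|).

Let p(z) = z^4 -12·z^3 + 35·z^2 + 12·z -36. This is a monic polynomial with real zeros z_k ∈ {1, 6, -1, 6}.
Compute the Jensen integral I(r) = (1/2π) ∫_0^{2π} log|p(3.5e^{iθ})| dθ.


Zeros: -1, 1, 6, 6; r = 3.5.
Inside |z| < r: -1, 1. Outside (|z| ≥ r): 6, 6.
p(0) = -36, so log|p(0)| = log(36) = 3.5835.
Apply Jensen: I(r) = log|p(0)| + Σ_k log(r/|z_k|), summed over zeros inside |z| < r.
  log(r/|z_k|) for z_k = 1: log(3.5/1) = 1.2528
  log(r/|z_k|) for z_k = -1: log(3.5/1) = 1.2528
  Outside zeros (6, 6) contribute nothing to the Jensen sum.
Sum over inside zeros: 2.5055.
I(r) = log|p(0)| + (inside sum) = 3.5835 + 2.5055 = 6.0890.
Note: since some zeros are outside |z| ≤ r, the simplified n·log(r) form does NOT apply — only the inside zeros contribute.

I(r) ≈ 6.0890.


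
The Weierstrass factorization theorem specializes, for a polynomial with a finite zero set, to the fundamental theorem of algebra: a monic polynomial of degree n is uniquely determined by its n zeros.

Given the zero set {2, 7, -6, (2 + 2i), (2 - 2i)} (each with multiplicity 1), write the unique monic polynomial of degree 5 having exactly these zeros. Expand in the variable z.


The polynomial is p(z) = ∏_{α ∈ S} (z − α), where S = {2, 7, -6, (2 + 2i), (2 - 2i)}.
Expanding the product yields: p(z) = z^5 -7·z^4 -20·z^3 + 220·z^2 -656·z + 672.
Note conjugate pairs combine to real quadratics: (z − (2+2i))(z − (2−2i)) = z² − 4z + 8.
The resulting polynomial has degree 5 and real coefficients as required.

p(z) = z^5 -7·z^4 -20·z^3 + 220·z^2 -656·z + 672.


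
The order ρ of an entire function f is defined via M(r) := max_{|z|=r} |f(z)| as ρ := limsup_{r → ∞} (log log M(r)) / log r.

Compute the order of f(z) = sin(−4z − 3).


sin(w) is a linear combination of e^{iw} and e^{−iw} (or e^w, e^{−w} in the hyperbolic case), so |sin(w)| ≤ e^{|w|}. With w = −4z − 3, |w| ≤ 4|z| + 3 = 4r + 3 on |z| = r, giving M(r) ≤ e^{4r + 3}, so ρ ≤ 1. On a suitable ray (z = it for sin/cos; z = t for sinh/cosh, t real → ∞), |sin(−4z − 3)| grows like e^{4|t|}/2, so ρ ≥ 1. Hence ρ = 1.
Therefore ρ = 1.

Order ρ = 1.


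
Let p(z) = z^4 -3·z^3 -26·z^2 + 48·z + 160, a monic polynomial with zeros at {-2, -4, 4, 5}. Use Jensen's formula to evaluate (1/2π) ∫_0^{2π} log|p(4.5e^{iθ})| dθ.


Zeros: -4, -2, 4, 5; r = 4.5.
Inside |z| < r: -4, -2, 4. Outside (|z| ≥ r): 5.
p(0) = 160, so log|p(0)| = log(160) = 5.0752.
Apply Jensen: I(r) = log|p(0)| + Σ_k log(r/|z_k|), summed over zeros inside |z| < r.
  log(r/|z_k|) for z_k = -2: log(4.5/2) = 0.8109
  log(r/|z_k|) for z_k = -4: log(4.5/4) = 0.1178
  log(r/|z_k|) for z_k = 4: log(4.5/4) = 0.1178
  Outside zeros (5) contribute nothing to the Jensen sum.
Sum over inside zeros: 1.0465.
I(r) = log|p(0)| + (inside sum) = 5.0752 + 1.0465 = 6.1217.
Note: since some zeros are outside |z| ≤ r, the simplified n·log(r) form does NOT apply — only the inside zeros contribute.

I(r) ≈ 6.1217.


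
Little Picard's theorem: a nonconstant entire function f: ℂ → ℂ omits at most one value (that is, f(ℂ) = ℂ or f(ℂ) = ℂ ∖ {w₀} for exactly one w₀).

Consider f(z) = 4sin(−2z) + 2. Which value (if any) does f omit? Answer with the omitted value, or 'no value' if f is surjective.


Little Picard bounds the complement of f(ℂ) to at most one point.
sin is entire and surjective onto ℂ: for every w ∈ ℂ, sin(ζ) = w has a solution ζ ∈ ℂ (e.g., via the complex inverse arcsin). With ζ = −2z this gives z = ζ/(-2). Then 4·sin(−2z) takes every value in 4·ℂ = ℂ, and adding 2 is a bijection of ℂ. So f is surjective and omits no value. (Note: only on the real line is sin bounded by [−1, 1].)

Omitted value: no value.


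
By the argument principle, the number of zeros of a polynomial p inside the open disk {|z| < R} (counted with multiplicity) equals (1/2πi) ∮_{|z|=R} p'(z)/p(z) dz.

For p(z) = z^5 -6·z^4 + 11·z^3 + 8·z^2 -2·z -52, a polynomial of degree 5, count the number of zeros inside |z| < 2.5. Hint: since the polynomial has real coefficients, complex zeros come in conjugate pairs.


The zeros of p are: (3 + 2i), (3 - 2i), 2, (-1 + 1i), (-1 - 1i).
Their magnitudes are: 3.606, 3.606, 2, 1.414, 1.414.
Zeros with |z| < R = 2.5: 2, (-1 + 1i), (-1 - 1i).
Count = 3.
By the argument principle, (1/2πi) ∮_{|z|=R} p'(z)/p(z) dz equals exactly this count.

Number of zeros inside |z| < 2.5: 3.


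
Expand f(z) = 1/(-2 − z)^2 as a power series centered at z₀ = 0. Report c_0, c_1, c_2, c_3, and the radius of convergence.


Let w = z − z₀, so z = z₀ + w.
Then -2 − z = -2 − (z₀ + w) = (-2 − z₀) − w = -2 − w.
f(z) = 1/(-2 − w)^2 = (1/(-2)^2) · (1 − w/(-2))^{−2}.
By the binomial series (1−u)^{−2} = Σ_{n≥0} C(n+1, 1) u^n for |u|<1, with u = w/(-2):
  c_n = C(n+1, 1) / (-2)^(n+2).
  c_0 = 1/(-2)^2 = 1/4.
  c_1 = 2/(-2)^3 = -1/4.
  c_2 = 3/(-2)^4 = 3/16.
  c_3 = 4/(-2)^5 = -1/8.
The series is valid for |w/d| < 1, i.e. |z − z₀| < |d|.
Radius of convergence: R = |-2 − z₀| = |-2| = 2 (distance from z₀ to the singularity z = -2).

c_0 = 1/4, c_1 = -1/4, c_2 = 3/16, c_3 = -1/8; R = 2.


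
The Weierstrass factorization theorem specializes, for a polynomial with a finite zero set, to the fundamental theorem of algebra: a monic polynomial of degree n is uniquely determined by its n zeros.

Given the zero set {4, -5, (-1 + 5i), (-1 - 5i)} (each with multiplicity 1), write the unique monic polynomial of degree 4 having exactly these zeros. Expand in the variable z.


The polynomial is p(z) = ∏_{α ∈ S} (z − α), where S = {4, -5, (-1 + 5i), (-1 - 5i)}.
Expanding the product yields: p(z) = z^4 + 3·z^3 + 8·z^2 -14·z -520.
Note conjugate pairs combine to real quadratics: (z − (-1+5i))(z − (-1−5i)) = z² + 2z + 26.
The resulting polynomial has degree 4 and real coefficients as required.

p(z) = z^4 + 3·z^3 + 8·z^2 -14·z -520.


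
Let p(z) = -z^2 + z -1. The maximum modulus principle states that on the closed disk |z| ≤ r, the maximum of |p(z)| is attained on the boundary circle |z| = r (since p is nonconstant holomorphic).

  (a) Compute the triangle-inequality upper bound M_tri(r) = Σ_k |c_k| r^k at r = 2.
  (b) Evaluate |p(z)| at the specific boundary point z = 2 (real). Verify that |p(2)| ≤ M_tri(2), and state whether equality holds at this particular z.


Coefficients: c_0 = -1, c_1 = 1, c_2 = -1. Radius r = 2.
Part (a). Triangle bound: M_tri(r) = Σ_k |c_k| r^k
  = |-1|·2^0 + |1|·2^1 + |-1|·2^2
  = 1 + 2 + 4 = 7.
This bounds M(r) := max_{|z|=r} |p(z)| from above; equality holds iff all terms c_k z^k can be made to align in phase at a single z on |z|=r.
Part (b). At z = 2 (real, on the circle |z| = r):
  p(2) = (-1)·2^0 + (1)·2^1 + (-1)·2^2 = -3.
  |p(2)| = 3.
Check: |p(2)| = 3 ≤ 7 = M_tri(2). ✓ Equality does not hold at z = 2 (the coefficients have mixed signs, so the terms do not all align in phase there).

M_tri(2) = 7; |p(2)| = 3; equality at z=2: no.


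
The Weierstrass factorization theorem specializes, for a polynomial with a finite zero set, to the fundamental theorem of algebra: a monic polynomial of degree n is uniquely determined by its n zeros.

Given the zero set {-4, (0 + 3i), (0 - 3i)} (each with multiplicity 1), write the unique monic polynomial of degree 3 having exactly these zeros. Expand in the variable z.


The polynomial is p(z) = ∏_{α ∈ S} (z − α), where S = {-4, (0 + 3i), (0 - 3i)}.
Expanding the product yields: p(z) = z^3 + 4·z^2 + 9·z + 36.
Note conjugate pairs combine to real quadratics: (z − (0+3i))(z − (0−3i)) = z² + 9.
The resulting polynomial has degree 3 and real coefficients as required.

p(z) = z^3 + 4·z^2 + 9·z + 36.


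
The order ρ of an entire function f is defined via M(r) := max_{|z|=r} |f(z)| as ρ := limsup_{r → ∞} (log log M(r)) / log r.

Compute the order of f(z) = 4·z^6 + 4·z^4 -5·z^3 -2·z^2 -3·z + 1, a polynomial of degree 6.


|f(z)| ≤ Σ|c_k|·r^k = O(r^6) as r → ∞. Polynomial growth is O(e^{r^ε}) for every ε > 0 (since r^6/e^{r^ε} → 0), so ρ ≤ ε for all ε > 0, i.e. ρ = 0. Every nonconstant polynomial has order 0.
Therefore ρ = 0.

Order ρ = 0.


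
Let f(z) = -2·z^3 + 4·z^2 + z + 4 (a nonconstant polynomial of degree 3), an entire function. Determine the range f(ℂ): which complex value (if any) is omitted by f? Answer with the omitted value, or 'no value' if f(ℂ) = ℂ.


Little Picard bounds the complement of f(ℂ) to at most one point.
For every w ∈ ℂ, the equation p(z) − w = 0 is a nonconstant polynomial in z and hence has at least one root by the fundamental theorem of algebra. So p is surjective onto ℂ, omitting no value.

Omitted value: no value.


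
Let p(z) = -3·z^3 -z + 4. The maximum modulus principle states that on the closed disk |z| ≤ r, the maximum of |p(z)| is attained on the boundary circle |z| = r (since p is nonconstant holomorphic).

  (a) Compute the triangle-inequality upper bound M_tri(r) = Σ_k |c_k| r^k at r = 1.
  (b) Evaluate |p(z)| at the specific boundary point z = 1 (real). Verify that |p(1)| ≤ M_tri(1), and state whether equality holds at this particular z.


Coefficients: c_0 = 4, c_1 = -1, c_2 = 0, c_3 = -3. Radius r = 1.
Part (a). Triangle bound: M_tri(r) = Σ_k |c_k| r^k
  = |4|·1^0 + |-1|·1^1 + |0|·1^2 + |-3|·1^3
  = 4 + 1 + 0 + 3 = 8.
This bounds M(r) := max_{|z|=r} |p(z)| from above; equality holds iff all terms c_k z^k can be made to align in phase at a single z on |z|=r.
Part (b). At z = 1 (real, on the circle |z| = r):
  p(1) = (4)·1^0 + (-1)·1^1 + (0)·1^2 + (-3)·1^3 = 0.
  |p(1)| = 0.
Check: |p(1)| = 0 ≤ 8 = M_tri(1). ✓ Equality does not hold at z = 1 (the coefficients have mixed signs, so the terms do not all align in phase there).

M_tri(1) = 8; |p(1)| = 0; equality at z=1: no.


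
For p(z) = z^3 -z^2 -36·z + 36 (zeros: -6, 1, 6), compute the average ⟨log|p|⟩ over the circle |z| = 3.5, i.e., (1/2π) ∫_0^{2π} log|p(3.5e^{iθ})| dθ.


Zeros: -6, 1, 6; r = 3.5.
Inside |z| < r: 1. Outside (|z| ≥ r): -6, 6.
p(0) = 36, so log|p(0)| = log(36) = 3.5835.
Apply Jensen: I(r) = log|p(0)| + Σ_k log(r/|z_k|), summed over zeros inside |z| < r.
  log(r/|z_k|) for z_k = 1: log(3.5/1) = 1.2528
  Outside zeros (-6, 6) contribute nothing to the Jensen sum.
Sum over inside zeros: 1.2528.
I(r) = log|p(0)| + (inside sum) = 3.5835 + 1.2528 = 4.8363.
Note: since some zeros are outside |z| ≤ r, the simplified n·log(r) form does NOT apply — only the inside zeros contribute.

I(r) ≈ 4.8363.


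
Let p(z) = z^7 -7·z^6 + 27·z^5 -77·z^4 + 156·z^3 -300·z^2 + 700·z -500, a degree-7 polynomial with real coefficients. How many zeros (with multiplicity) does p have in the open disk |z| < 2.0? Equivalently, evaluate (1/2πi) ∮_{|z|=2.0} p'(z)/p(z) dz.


The zeros of p are: (3 + 1i), (3 - 1i), 1, (1 + 3i), (1 - 3i), (-1 + 2i), (-1 - 2i).
Their magnitudes are: 3.162, 3.162, 1, 3.162, 3.162, 2.236, 2.236.
Zeros with |z| < R = 2.0: 1.
Count = 1.
By the argument principle, (1/2πi) ∮_{|z|=R} p'(z)/p(z) dz equals exactly this count.

Number of zeros inside |z| < 2.0: 1.


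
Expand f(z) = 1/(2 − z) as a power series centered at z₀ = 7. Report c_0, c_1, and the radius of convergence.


Let w = z − z₀, so z = z₀ + w.
Then 2 − z = 2 − (z₀ + w) = (2 − z₀) − w = -5 − w.
f(z) = 1/(-5 − w) = (1/(-5)) · 1/(1 − w/(-5)) = Σ_{n≥0} w^n / (-5)^(n+1).
So c_n = 1/(-5)^(n+1):
  c_0 = 1/(-5)^1 = -1/5.
  c_1 = 1/(-5)^2 = 1/25.
The series is valid for |w/d| < 1, i.e. |z − z₀| < |d|.
Radius of convergence: R = |2 − z₀| = |-5| = 5 (distance from z₀ to the singularity z = 2).

c_0 = -1/5, c_1 = 1/25; R = 5.


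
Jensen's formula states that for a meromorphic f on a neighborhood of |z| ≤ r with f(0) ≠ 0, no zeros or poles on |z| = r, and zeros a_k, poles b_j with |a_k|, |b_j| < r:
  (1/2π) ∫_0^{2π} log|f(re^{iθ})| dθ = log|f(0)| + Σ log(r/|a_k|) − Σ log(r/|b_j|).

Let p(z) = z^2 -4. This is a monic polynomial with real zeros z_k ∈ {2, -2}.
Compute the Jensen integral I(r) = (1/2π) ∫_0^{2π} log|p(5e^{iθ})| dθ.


Zeros: -2, 2; r = 5.
Inside |z| < r: -2, 2. Outside (|z| ≥ r): ∅.
p(0) = -4, so log|p(0)| = log(4) = 1.3863.
Apply Jensen: I(r) = log|p(0)| + Σ_k log(r/|z_k|), summed over zeros inside |z| < r.
  log(r/|z_k|) for z_k = 2: log(5/2) = 0.9163
  log(r/|z_k|) for z_k = -2: log(5/2) = 0.9163
Sum over inside zeros: 1.8326.
I(r) = log|p(0)| + (inside sum) = 1.3863 + 1.8326 = 3.2189.
Closed form (all zeros inside, monic): I(r) = n·log(r) = 2·log(5) = 3.2189. ✓

I(r) ≈ 3.2189.


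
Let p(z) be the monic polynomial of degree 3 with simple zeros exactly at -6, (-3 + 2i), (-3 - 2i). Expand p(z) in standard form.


The polynomial is p(z) = ∏_{α ∈ S} (z − α), where S = {-6, (-3 + 2i), (-3 - 2i)}.
Expanding the product yields: p(z) = z^3 + 12·z^2 + 49·z + 78.
Note conjugate pairs combine to real quadratics: (z − (-3+2i))(z − (-3−2i)) = z² + 6z + 13.
The resulting polynomial has degree 3 and real coefficients as required.

p(z) = z^3 + 12·z^2 + 49·z + 78.


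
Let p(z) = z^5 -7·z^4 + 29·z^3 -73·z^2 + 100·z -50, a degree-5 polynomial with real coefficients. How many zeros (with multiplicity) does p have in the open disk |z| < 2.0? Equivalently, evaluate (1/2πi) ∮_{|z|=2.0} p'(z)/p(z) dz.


The zeros of p are: (2 + 1i), (2 - 1i), (1 + 3i), (1 - 3i), 1.
Their magnitudes are: 2.236, 2.236, 3.162, 3.162, 1.
Zeros with |z| < R = 2.0: 1.
Count = 1.
By the argument principle, (1/2πi) ∮_{|z|=R} p'(z)/p(z) dz equals exactly this count.

Number of zeros inside |z| < 2.0: 1.


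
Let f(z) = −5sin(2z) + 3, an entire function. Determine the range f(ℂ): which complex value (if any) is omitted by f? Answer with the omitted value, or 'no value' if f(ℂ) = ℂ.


Little Picard bounds the complement of f(ℂ) to at most one point.
sin is entire and surjective onto ℂ: for every w ∈ ℂ, sin(ζ) = w has a solution ζ ∈ ℂ (e.g., via the complex inverse arcsin). With ζ = 2z this gives z = ζ/(2). Then -5·sin(2z) takes every value in -5·ℂ = ℂ, and adding 3 is a bijection of ℂ. So f is surjective and omits no value. (Note: only on the real line is sin bounded by [−1, 1].)

Omitted value: no value.


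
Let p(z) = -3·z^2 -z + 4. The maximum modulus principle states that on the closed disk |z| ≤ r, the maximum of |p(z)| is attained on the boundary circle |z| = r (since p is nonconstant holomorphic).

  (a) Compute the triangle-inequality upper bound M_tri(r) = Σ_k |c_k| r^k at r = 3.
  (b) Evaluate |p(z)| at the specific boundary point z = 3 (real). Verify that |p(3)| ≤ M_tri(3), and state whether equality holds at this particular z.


Coefficients: c_0 = 4, c_1 = -1, c_2 = -3. Radius r = 3.
Part (a). Triangle bound: M_tri(r) = Σ_k |c_k| r^k
  = |4|·3^0 + |-1|·3^1 + |-3|·3^2
  = 4 + 3 + 27 = 34.
This bounds M(r) := max_{|z|=r} |p(z)| from above; equality holds iff all terms c_k z^k can be made to align in phase at a single z on |z|=r.
Part (b). At z = 3 (real, on the circle |z| = r):
  p(3) = (4)·3^0 + (-1)·3^1 + (-3)·3^2 = -26.
  |p(3)| = 26.
Check: |p(3)| = 26 ≤ 34 = M_tri(3). ✓ Equality does not hold at z = 3 (the coefficients have mixed signs, so the terms do not all align in phase there).

M_tri(3) = 34; |p(3)| = 26; equality at z=3: no.


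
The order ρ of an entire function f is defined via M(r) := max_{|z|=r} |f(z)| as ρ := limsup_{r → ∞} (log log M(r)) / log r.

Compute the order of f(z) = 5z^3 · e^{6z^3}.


M(r) = max_{|z|=r} |5|·|z|^3·|e^{6z^3}| = 5·r^3 · e^{6r^3} (the factors attain their maxima compatibly on |z|=r). Then log M(r) = log 5 + 3·log r + 6r^3, dominated by the last term, so log log M(r) ~ 3·log r. The polynomial factor 5z^3 contributes only a log r term and does not affect the order. ρ = 3.
Therefore ρ = 3.

Order ρ = 3.


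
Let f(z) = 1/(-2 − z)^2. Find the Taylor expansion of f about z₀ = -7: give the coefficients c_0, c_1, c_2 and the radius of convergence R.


Let w = z − z₀, so z = z₀ + w.
Then -2 − z = -2 − (z₀ + w) = (-2 − z₀) − w = 5 − w.
f(z) = 1/(5 − w)^2 = (1/(5)^2) · (1 − w/(5))^{−2}.
By the binomial series (1−u)^{−2} = Σ_{n≥0} C(n+1, 1) u^n for |u|<1, with u = w/(5):
  c_n = C(n+1, 1) / (5)^(n+2).
  c_0 = 1/(5)^2 = 1/25.
  c_1 = 2/(5)^3 = 2/125.
  c_2 = 3/(5)^4 = 3/625.
The series is valid for |w/d| < 1, i.e. |z − z₀| < |d|.
Radius of convergence: R = |-2 − z₀| = |5| = 5 (distance from z₀ to the singularity z = -2).

c_0 = 1/25, c_1 = 2/125, c_2 = 3/625; R = 5.


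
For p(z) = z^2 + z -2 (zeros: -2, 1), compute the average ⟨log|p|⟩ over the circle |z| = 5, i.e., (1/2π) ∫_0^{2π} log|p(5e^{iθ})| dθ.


Zeros: -2, 1; r = 5.
Inside |z| < r: -2, 1. Outside (|z| ≥ r): ∅.
p(0) = -2, so log|p(0)| = log(2) = 0.6931.
Apply Jensen: I(r) = log|p(0)| + Σ_k log(r/|z_k|), summed over zeros inside |z| < r.
  log(r/|z_k|) for z_k = -2: log(5/2) = 0.9163
  log(r/|z_k|) for z_k = 1: log(5/1) = 1.6094
Sum over inside zeros: 2.5257.
I(r) = log|p(0)| + (inside sum) = 0.6931 + 2.5257 = 3.2189.
Closed form (all zeros inside, monic): I(r) = n·log(r) = 2·log(5) = 3.2189. ✓

I(r) ≈ 3.2189.


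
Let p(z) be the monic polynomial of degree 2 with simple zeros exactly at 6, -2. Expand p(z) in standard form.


The polynomial is p(z) = ∏_{α ∈ S} (z − α), where S = {6, -2}.
Expanding the product yields: p(z) = z^2 -4·z -12.
The resulting polynomial has degree 2 and real coefficients as required.

p(z) = z^2 -4·z -12.


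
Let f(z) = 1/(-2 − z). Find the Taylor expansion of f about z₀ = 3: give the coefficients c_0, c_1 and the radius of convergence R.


Let w = z − z₀, so z = z₀ + w.
Then -2 − z = -2 − (z₀ + w) = (-2 − z₀) − w = -5 − w.
f(z) = 1/(-5 − w) = (1/(-5)) · 1/(1 − w/(-5)) = Σ_{n≥0} w^n / (-5)^(n+1).
So c_n = 1/(-5)^(n+1):
  c_0 = 1/(-5)^1 = -1/5.
  c_1 = 1/(-5)^2 = 1/25.
The series is valid for |w/d| < 1, i.e. |z − z₀| < |d|.
Radius of convergence: R = |-2 − z₀| = |-5| = 5 (distance from z₀ to the singularity z = -2).

c_0 = -1/5, c_1 = 1/25; R = 5.


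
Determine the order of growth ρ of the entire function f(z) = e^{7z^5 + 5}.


|e^{7z^5 + 5}| = e^{Re(7·z^5) + 5} ≤ e^{7|z|^5 + 5} = e^{7r^5 + 5} on |z| = r, so ρ ≤ 5. Choosing z on |z|=r so that 7·z^5 is real positive (always possible by picking arg z appropriately) gives |f(z)| = e^{7r^5 + 5}, matching the bound. The additive constant 5 does not affect log log M(r) ~ 5·log r. Hence ρ = 5.
Therefore ρ = 5.

Order ρ = 5.


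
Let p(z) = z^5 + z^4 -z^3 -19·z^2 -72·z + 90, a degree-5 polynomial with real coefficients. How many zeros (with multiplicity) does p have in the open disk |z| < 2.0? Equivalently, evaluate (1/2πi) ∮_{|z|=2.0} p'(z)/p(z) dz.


The zeros of p are: (-1 + 3i), (-1 - 3i), 3, -3, 1.
Their magnitudes are: 3.162, 3.162, 3, 3, 1.
Zeros with |z| < R = 2.0: 1.
Count = 1.
By the argument principle, (1/2πi) ∮_{|z|=R} p'(z)/p(z) dz equals exactly this count.

Number of zeros inside |z| < 2.0: 1.


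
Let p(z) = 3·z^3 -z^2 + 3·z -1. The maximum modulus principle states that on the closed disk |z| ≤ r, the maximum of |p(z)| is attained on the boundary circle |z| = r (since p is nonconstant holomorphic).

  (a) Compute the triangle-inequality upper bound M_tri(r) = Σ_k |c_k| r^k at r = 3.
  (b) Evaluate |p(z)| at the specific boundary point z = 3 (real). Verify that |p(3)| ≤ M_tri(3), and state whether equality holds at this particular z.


Coefficients: c_0 = -1, c_1 = 3, c_2 = -1, c_3 = 3. Radius r = 3.
Part (a). Triangle bound: M_tri(r) = Σ_k |c_k| r^k
  = |-1|·3^0 + |3|·3^1 + |-1|·3^2 + |3|·3^3
  = 1 + 9 + 9 + 81 = 100.
This bounds M(r) := max_{|z|=r} |p(z)| from above; equality holds iff all terms c_k z^k can be made to align in phase at a single z on |z|=r.
Part (b). At z = 3 (real, on the circle |z| = r):
  p(3) = (-1)·3^0 + (3)·3^1 + (-1)·3^2 + (3)·3^3 = 80.
  |p(3)| = 80.
Check: |p(3)| = 80 ≤ 100 = M_tri(3). ✓ Equality does not hold at z = 3 (the coefficients have mixed signs, so the terms do not all align in phase there).

M_tri(3) = 100; |p(3)| = 80; equality at z=3: no.


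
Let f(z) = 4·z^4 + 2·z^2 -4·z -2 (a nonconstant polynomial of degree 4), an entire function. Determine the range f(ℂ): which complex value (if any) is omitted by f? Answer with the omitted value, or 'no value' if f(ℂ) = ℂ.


Little Picard bounds the complement of f(ℂ) to at most one point.
For every w ∈ ℂ, the equation p(z) − w = 0 is a nonconstant polynomial in z and hence has at least one root by the fundamental theorem of algebra. So p is surjective onto ℂ, omitting no value.

Omitted value: no value.


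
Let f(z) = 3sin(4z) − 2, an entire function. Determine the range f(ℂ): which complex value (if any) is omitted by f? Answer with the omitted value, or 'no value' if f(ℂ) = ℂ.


Little Picard bounds the complement of f(ℂ) to at most one point.
sin is entire and surjective onto ℂ: for every w ∈ ℂ, sin(ζ) = w has a solution ζ ∈ ℂ (e.g., via the complex inverse arcsin). With ζ = 4z this gives z = ζ/(4). Then 3·sin(4z) takes every value in 3·ℂ = ℂ, and adding -2 is a bijection of ℂ. So f is surjective and omits no value. (Note: only on the real line is sin bounded by [−1, 1].)

Omitted value: no value.


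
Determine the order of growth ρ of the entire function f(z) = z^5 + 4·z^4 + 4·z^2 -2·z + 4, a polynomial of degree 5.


|f(z)| ≤ Σ|c_k|·r^k = O(r^5) as r → ∞. Polynomial growth is O(e^{r^ε}) for every ε > 0 (since r^5/e^{r^ε} → 0), so ρ ≤ ε for all ε > 0, i.e. ρ = 0. Every nonconstant polynomial has order 0.
Therefore ρ = 0.

Order ρ = 0.


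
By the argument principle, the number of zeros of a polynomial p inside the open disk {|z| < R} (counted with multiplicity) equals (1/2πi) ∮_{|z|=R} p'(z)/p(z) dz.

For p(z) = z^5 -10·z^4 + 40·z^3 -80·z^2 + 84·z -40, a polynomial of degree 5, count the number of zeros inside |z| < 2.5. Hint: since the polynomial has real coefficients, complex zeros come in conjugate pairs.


The zeros of p are: 2, (1 + 1i), (1 - 1i), (3 + 1i), (3 - 1i).
Their magnitudes are: 2, 1.414, 1.414, 3.162, 3.162.
Zeros with |z| < R = 2.5: 2, (1 + 1i), (1 - 1i).
Count = 3.
By the argument principle, (1/2πi) ∮_{|z|=R} p'(z)/p(z) dz equals exactly this count.

Number of zeros inside |z| < 2.5: 3.


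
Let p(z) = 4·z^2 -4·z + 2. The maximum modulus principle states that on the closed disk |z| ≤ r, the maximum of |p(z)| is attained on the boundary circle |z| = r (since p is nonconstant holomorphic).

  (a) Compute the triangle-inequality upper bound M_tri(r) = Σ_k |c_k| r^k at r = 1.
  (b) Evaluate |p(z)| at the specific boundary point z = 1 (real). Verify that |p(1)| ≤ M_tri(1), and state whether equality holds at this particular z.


Coefficients: c_0 = 2, c_1 = -4, c_2 = 4. Radius r = 1.
Part (a). Triangle bound: M_tri(r) = Σ_k |c_k| r^k
  = |2|·1^0 + |-4|·1^1 + |4|·1^2
  = 2 + 4 + 4 = 10.
This bounds M(r) := max_{|z|=r} |p(z)| from above; equality holds iff all terms c_k z^k can be made to align in phase at a single z on |z|=r.
Part (b). At z = 1 (real, on the circle |z| = r):
  p(1) = (2)·1^0 + (-4)·1^1 + (4)·1^2 = 2.
  |p(1)| = 2.
Check: |p(1)| = 2 ≤ 10 = M_tri(1). ✓ Equality does not hold at z = 1 (the coefficients have mixed signs, so the terms do not all align in phase there).

M_tri(1) = 10; |p(1)| = 2; equality at z=1: no.


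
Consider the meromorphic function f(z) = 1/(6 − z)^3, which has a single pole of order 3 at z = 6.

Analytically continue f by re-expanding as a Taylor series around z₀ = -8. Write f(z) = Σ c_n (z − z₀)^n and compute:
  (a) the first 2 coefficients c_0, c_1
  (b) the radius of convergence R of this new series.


Let w = z − z₀, so z = z₀ + w.
Then 6 − z = 6 − (z₀ + w) = (6 − z₀) − w = 14 − w.
f(z) = 1/(14 − w)^3 = (1/(14)^3) · (1 − w/(14))^{−3}.
By the binomial series (1−u)^{−3} = Σ_{n≥0} C(n+2, 2) u^n for |u|<1, with u = w/(14):
  c_n = C(n+2, 2) / (14)^(n+3).
  c_0 = 1/(14)^3 = 1/2744.
  c_1 = 3/(14)^4 = 3/38416.
The series is valid for |w/d| < 1, i.e. |z − z₀| < |d|.
Radius of convergence: R = |6 − z₀| = |14| = 14 (distance from z₀ to the singularity z = 6).

c_0 = 1/2744, c_1 = 3/38416; R = 14.


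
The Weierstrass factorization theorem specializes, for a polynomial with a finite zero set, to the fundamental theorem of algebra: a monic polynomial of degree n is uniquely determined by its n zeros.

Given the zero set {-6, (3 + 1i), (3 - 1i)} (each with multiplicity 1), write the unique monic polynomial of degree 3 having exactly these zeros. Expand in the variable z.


The polynomial is p(z) = ∏_{α ∈ S} (z − α), where S = {-6, (3 + 1i), (3 - 1i)}.
Expanding the product yields: p(z) = z^3 -26·z + 60.
Note conjugate pairs combine to real quadratics: (z − (3+1i))(z − (3−1i)) = z² − 6z + 10.
The resulting polynomial has degree 3 and real coefficients as required.

p(z) = z^3 -26·z + 60.


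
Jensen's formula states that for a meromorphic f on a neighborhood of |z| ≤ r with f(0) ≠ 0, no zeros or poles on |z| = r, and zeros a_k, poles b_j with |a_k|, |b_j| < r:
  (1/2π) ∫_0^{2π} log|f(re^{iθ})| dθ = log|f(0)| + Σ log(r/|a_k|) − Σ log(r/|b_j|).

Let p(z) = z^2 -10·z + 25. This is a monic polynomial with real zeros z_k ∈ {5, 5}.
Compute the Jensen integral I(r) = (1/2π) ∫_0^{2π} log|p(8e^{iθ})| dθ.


Zeros: 5, 5; r = 8.
Inside |z| < r: 5, 5. Outside (|z| ≥ r): ∅.
p(0) = 25, so log|p(0)| = log(25) = 3.2189.
Apply Jensen: I(r) = log|p(0)| + Σ_k log(r/|z_k|), summed over zeros inside |z| < r.
  log(r/|z_k|) for z_k = 5: log(8/5) = 0.4700
  log(r/|z_k|) for z_k = 5: log(8/5) = 0.4700
Sum over inside zeros: 0.9400.
I(r) = log|p(0)| + (inside sum) = 3.2189 + 0.9400 = 4.1589.
Closed form (all zeros inside, monic): I(r) = n·log(r) = 2·log(8) = 4.1589. ✓

I(r) ≈ 4.1589.


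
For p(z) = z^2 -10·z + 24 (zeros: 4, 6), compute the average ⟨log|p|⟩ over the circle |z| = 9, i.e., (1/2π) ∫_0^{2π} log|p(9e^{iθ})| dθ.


Zeros: 4, 6; r = 9.
Inside |z| < r: 4, 6. Outside (|z| ≥ r): ∅.
p(0) = 24, so log|p(0)| = log(24) = 3.1781.
Apply Jensen: I(r) = log|p(0)| + Σ_k log(r/|z_k|), summed over zeros inside |z| < r.
  log(r/|z_k|) for z_k = 4: log(9/4) = 0.8109
  log(r/|z_k|) for z_k = 6: log(9/6) = 0.4055
Sum over inside zeros: 1.2164.
I(r) = log|p(0)| + (inside sum) = 3.1781 + 1.2164 = 4.3944.
Closed form (all zeros inside, monic): I(r) = n·log(r) = 2·log(9) = 4.3944. ✓

I(r) ≈ 4.3944.


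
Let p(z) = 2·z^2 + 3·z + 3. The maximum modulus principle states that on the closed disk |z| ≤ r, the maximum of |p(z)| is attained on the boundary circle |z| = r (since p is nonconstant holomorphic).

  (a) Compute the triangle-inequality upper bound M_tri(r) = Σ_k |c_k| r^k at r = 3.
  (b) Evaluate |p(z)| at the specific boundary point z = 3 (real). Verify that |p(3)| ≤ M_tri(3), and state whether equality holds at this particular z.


Coefficients: c_0 = 3, c_1 = 3, c_2 = 2. Radius r = 3.
Part (a). Triangle bound: M_tri(r) = Σ_k |c_k| r^k
  = |3|·3^0 + |3|·3^1 + |2|·3^2
  = 3 + 9 + 18 = 30.
This bounds M(r) := max_{|z|=r} |p(z)| from above; equality holds iff all terms c_k z^k can be made to align in phase at a single z on |z|=r.
Part (b). At z = 3 (real, on the circle |z| = r):
  p(3) = (3)·3^0 + (3)·3^1 + (2)·3^2 = 30.
  |p(3)| = 30.
Since all nonzero coefficients share the same sign, |p(3)| = 30 = M_tri(3); the triangle bound is attained at z = 3, so in fact M(r) = 30.

M_tri(3) = 30; |p(3)| = 30; equality at z=3: yes.


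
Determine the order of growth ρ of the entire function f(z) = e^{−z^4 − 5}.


|e^{−z^4 − 5}| = e^{Re(-1·z^4) + -5} ≤ e^{1|z|^4 + -5} = e^{1r^4 + -5} on |z| = r, so ρ ≤ 4. Choosing z on |z|=r so that -1·z^4 is real positive (always possible by picking arg z appropriately) gives |f(z)| = e^{1r^4 + -5}, matching the bound. The additive constant -5 does not affect log log M(r) ~ 4·log r. Hence ρ = 4.
Therefore ρ = 4.

Order ρ = 4.


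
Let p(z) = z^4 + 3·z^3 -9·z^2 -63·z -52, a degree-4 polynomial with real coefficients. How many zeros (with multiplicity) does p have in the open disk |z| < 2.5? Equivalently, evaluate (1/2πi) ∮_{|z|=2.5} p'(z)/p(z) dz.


The zeros of p are: (-3 + 2i), (-3 - 2i), -1, 4.
Their magnitudes are: 3.606, 3.606, 1, 4.
Zeros with |z| < R = 2.5: -1.
Count = 1.
By the argument principle, (1/2πi) ∮_{|z|=R} p'(z)/p(z) dz equals exactly this count.

Number of zeros inside |z| < 2.5: 1.


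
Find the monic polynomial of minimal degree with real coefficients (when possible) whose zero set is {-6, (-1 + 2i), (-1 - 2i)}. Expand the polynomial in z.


The polynomial is p(z) = ∏_{α ∈ S} (z − α), where S = {-6, (-1 + 2i), (-1 - 2i)}.
Expanding the product yields: p(z) = z^3 + 8·z^2 + 17·z + 30.
Note conjugate pairs combine to real quadratics: (z − (-1+2i))(z − (-1−2i)) = z² + 2z + 5.
The resulting polynomial has degree 3 and real coefficients as required.

p(z) = z^3 + 8·z^2 + 17·z + 30.


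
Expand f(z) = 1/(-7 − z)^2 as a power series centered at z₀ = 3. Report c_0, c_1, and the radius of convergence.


Let w = z − z₀, so z = z₀ + w.
Then -7 − z = -7 − (z₀ + w) = (-7 − z₀) − w = -10 − w.
f(z) = 1/(-10 − w)^2 = (1/(-10)^2) · (1 − w/(-10))^{−2}.
By the binomial series (1−u)^{−2} = Σ_{n≥0} C(n+1, 1) u^n for |u|<1, with u = w/(-10):
  c_n = C(n+1, 1) / (-10)^(n+2).
  c_0 = 1/(-10)^2 = 1/100.
  c_1 = 2/(-10)^3 = -1/500.
The series is valid for |w/d| < 1, i.e. |z − z₀| < |d|.
Radius of convergence: R = |-7 − z₀| = |-10| = 10 (distance from z₀ to the singularity z = -7).

c_0 = 1/100, c_1 = -1/500; R = 10.


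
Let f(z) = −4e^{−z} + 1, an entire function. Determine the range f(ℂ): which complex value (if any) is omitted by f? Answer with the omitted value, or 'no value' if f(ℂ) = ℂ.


Little Picard bounds the complement of f(ℂ) to at most one point.
e^{−z} is never zero on ℂ, so -4·e^{−z} takes every value in ℂ ∖ {0}. Adding 1 shifts the range to ℂ ∖ {1}. Thus f omits exactly the value 1.

Omitted value: 1.


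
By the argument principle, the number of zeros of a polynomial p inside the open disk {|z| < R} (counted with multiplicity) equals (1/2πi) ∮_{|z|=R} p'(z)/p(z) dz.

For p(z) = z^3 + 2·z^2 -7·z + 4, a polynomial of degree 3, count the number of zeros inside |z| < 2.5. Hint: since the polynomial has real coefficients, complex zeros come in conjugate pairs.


The zeros of p are: 1, 1, -4.
Their magnitudes are: 1, 1, 4.
Zeros with |z| < R = 2.5: 1, 1.
Count = 2.
By the argument principle, (1/2πi) ∮_{|z|=R} p'(z)/p(z) dz equals exactly this count.

Number of zeros inside |z| < 2.5: 2.


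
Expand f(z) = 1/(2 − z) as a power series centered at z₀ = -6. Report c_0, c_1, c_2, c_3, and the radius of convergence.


Let w = z − z₀, so z = z₀ + w.
Then 2 − z = 2 − (z₀ + w) = (2 − z₀) − w = 8 − w.
f(z) = 1/(8 − w) = (1/(8)) · 1/(1 − w/(8)) = Σ_{n≥0} w^n / (8)^(n+1).
So c_n = 1/(8)^(n+1):
  c_0 = 1/(8)^1 = 1/8.
  c_1 = 1/(8)^2 = 1/64.
  c_2 = 1/(8)^3 = 1/512.
  c_3 = 1/(8)^4 = 1/4096.
The series is valid for |w/d| < 1, i.e. |z − z₀| < |d|.
Radius of convergence: R = |2 − z₀| = |8| = 8 (distance from z₀ to the singularity z = 2).

c_0 = 1/8, c_1 = 1/64, c_2 = 1/512, c_3 = 1/4096; R = 8.


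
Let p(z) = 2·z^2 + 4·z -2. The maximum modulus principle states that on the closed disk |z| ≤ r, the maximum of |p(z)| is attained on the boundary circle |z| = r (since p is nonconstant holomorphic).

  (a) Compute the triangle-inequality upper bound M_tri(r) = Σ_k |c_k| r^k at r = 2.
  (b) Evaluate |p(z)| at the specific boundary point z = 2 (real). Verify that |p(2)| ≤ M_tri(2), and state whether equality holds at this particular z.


Coefficients: c_0 = -2, c_1 = 4, c_2 = 2. Radius r = 2.
Part (a). Triangle bound: M_tri(r) = Σ_k |c_k| r^k
  = |-2|·2^0 + |4|·2^1 + |2|·2^2
  = 2 + 8 + 8 = 18.
This bounds M(r) := max_{|z|=r} |p(z)| from above; equality holds iff all terms c_k z^k can be made to align in phase at a single z on |z|=r.
Part (b). At z = 2 (real, on the circle |z| = r):
  p(2) = (-2)·2^0 + (4)·2^1 + (2)·2^2 = 14.
  |p(2)| = 14.
Check: |p(2)| = 14 ≤ 18 = M_tri(2). ✓ Equality does not hold at z = 2 (the coefficients have mixed signs, so the terms do not all align in phase there).

M_tri(2) = 18; |p(2)| = 14; equality at z=2: no.


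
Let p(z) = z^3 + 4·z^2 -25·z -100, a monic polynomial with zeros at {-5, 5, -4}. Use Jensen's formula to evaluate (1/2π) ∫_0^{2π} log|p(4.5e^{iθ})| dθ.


Zeros: -5, -4, 5; r = 4.5.
Inside |z| < r: -4. Outside (|z| ≥ r): -5, 5.
p(0) = -100, so log|p(0)| = log(100) = 4.6052.
Apply Jensen: I(r) = log|p(0)| + Σ_k log(r/|z_k|), summed over zeros inside |z| < r.
  log(r/|z_k|) for z_k = -4: log(4.5/4) = 0.1178
  Outside zeros (-5, 5) contribute nothing to the Jensen sum.
Sum over inside zeros: 0.1178.
I(r) = log|p(0)| + (inside sum) = 4.6052 + 0.1178 = 4.7230.
Note: since some zeros are outside |z| ≤ r, the simplified n·log(r) form does NOT apply — only the inside zeros contribute.

I(r) ≈ 4.7230.


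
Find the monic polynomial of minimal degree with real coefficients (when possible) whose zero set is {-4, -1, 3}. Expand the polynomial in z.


The polynomial is p(z) = ∏_{α ∈ S} (z − α), where S = {-4, -1, 3}.
Expanding the product yields: p(z) = z^3 + 2·z^2 -11·z -12.
The resulting polynomial has degree 3 and real coefficients as required.

p(z) = z^3 + 2·z^2 -11·z -12.
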